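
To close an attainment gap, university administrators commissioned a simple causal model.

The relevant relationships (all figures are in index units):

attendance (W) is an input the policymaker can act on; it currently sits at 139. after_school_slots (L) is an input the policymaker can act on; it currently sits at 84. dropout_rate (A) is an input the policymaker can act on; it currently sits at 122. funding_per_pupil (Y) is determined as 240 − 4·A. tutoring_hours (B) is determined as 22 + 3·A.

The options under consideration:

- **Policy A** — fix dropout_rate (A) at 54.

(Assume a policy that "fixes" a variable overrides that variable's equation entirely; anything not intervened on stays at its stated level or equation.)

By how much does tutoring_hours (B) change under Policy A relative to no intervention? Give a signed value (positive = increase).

Baseline:
  A = 122
  B = 22 + 3·122 = 388
Policy A (A := 54):
  A = 54
  B = 22 + 3·54 = 184
Change in B: 184 − 388 = -204

-204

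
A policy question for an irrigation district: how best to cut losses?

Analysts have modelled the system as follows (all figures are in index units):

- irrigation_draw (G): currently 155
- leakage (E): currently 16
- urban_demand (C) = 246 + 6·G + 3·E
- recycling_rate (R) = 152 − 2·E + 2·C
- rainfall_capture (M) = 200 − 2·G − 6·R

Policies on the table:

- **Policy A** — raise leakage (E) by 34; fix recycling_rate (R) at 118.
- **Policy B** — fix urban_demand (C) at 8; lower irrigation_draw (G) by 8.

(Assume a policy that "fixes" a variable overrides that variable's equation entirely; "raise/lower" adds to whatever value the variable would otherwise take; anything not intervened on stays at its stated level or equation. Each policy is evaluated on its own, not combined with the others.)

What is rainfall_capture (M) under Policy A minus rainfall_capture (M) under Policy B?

Policy A (E + 34, R := 118):
  G = 155
  E = 16 + 34 = 50
  C = 246 + 6·155 + 3·50 = 1326
  R = 118
  M = 200 − 2·155 − 6·118 = -818
Policy B (C := 8, G − 8):
  G = 155 − 8 = 147
  E = 16
  C = 8
  R = 152 − 2·16 + 2·8 = 136
  M = 200 − 2·147 − 6·136 = -910
M: -818 − (-910) = 92

92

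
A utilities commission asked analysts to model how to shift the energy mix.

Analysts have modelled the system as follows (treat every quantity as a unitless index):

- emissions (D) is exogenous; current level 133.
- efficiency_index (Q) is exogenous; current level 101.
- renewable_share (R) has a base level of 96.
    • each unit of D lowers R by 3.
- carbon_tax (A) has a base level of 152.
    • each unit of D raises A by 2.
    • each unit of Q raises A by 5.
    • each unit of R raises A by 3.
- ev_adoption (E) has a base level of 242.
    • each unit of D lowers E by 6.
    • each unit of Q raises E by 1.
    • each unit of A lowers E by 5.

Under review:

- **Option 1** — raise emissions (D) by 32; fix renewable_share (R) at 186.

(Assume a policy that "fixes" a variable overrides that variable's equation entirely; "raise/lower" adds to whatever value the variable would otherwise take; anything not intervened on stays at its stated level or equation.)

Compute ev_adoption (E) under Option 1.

-8372

Option 1 (D + 32, R := 186):
  D = 133 + 32 = 165
  Q = 101
  R = 186
  A = 152 + 2·165 + 5·101 + 3·186 = 1545
  E = 242 − 6·165 + 101 − 5·1545 = -8372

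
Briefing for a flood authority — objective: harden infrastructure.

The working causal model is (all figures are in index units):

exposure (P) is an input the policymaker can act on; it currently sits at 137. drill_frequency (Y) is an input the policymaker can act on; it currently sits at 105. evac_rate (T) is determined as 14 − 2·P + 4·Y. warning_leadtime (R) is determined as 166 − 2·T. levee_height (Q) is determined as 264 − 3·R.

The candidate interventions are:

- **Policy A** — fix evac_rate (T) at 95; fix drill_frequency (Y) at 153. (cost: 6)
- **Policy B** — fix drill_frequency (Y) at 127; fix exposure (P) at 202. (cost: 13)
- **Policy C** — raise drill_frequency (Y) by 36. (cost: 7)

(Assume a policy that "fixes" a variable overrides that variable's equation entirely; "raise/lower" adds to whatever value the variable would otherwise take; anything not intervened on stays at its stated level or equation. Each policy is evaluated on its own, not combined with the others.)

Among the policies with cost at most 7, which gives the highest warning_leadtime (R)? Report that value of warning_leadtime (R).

-24

Policy A (T := 95, Y := 153):
  P = 137
  Y = 153
  T = 95
  R = 166 − 2·95 = -24
Policy C (Y + 36):
  P = 137
  Y = 105 + 36 = 141
  T = 14 − 2·137 + 4·141 = 304
  R = 166 − 2·304 = -442
Comparing — Policy A: R=-24, Policy C: R=-442. Highest is -24 (Policy A).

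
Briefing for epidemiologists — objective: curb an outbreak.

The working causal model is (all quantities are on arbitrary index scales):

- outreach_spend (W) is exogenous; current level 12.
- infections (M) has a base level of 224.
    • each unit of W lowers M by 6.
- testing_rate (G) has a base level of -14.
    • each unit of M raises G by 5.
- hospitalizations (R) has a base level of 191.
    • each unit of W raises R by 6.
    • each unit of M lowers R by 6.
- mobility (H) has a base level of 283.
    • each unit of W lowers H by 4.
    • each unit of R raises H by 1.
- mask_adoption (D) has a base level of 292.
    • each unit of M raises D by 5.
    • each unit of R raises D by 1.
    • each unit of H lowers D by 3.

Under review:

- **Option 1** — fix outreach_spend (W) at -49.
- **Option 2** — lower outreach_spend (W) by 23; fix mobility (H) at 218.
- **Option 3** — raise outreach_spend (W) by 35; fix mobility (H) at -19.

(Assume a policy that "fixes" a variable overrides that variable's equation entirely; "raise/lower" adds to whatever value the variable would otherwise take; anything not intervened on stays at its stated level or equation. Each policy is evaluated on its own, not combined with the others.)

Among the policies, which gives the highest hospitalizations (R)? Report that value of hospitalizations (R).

821

Option 1 (W := -49):
  W = -49
  M = 224 − 6·(-49) = 518
  R = 191 + 6·(-49) − 6·518 = -3211
Option 2 (W − 23, H := 218):
  W = 12 − 23 = -11
  M = 224 − 6·(-11) = 290
  R = 191 + 6·(-11) − 6·290 = -1615
Option 3 (W + 35, H := -19):
  W = 12 + 35 = 47
  M = 224 − 6·47 = -58
  R = 191 + 6·47 − 6·(-58) = 821
Comparing — Option 1: R=-3211, Option 2: R=-1615, Option 3: R=821. Highest is 821 (Option 3).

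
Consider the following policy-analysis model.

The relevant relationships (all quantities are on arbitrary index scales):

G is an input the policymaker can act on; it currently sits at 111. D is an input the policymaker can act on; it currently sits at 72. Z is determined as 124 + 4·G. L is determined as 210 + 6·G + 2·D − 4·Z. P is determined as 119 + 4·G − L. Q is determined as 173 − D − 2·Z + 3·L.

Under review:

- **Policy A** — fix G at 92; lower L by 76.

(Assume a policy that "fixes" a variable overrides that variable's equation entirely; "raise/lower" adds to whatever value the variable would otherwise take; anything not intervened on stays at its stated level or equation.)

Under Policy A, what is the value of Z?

Policy A (G := 92, L − 76):
  G = 92
  Z = 124 + 4·92 = 492

492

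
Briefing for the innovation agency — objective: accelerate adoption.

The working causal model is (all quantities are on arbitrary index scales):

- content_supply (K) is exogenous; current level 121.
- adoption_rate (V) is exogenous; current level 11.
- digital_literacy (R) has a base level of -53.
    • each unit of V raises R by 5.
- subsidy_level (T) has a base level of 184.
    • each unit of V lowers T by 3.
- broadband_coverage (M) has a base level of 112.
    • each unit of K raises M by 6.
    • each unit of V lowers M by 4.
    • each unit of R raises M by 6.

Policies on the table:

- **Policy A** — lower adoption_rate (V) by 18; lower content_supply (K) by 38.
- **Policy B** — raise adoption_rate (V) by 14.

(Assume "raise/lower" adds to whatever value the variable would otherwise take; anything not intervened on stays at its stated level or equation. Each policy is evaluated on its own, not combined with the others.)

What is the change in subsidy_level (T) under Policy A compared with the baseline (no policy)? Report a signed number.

54

Baseline:
  V = 11
  T = 184 − 3·11 = 151
Policy A (V − 18, K − 38):
  V = 11 − 18 = -7
  T = 184 − 3·(-7) = 205
Change in T: 205 − 151 = 54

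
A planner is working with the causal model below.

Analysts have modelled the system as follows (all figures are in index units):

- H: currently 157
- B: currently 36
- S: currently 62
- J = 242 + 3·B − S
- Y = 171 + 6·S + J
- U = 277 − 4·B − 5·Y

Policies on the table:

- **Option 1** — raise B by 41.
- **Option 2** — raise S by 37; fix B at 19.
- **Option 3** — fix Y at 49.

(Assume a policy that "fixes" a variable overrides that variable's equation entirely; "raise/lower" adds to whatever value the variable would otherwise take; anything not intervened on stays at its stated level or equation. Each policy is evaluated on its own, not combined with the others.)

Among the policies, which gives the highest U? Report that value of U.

Option 1 (B + 41):
  B = 36 + 41 = 77
  S = 62
  J = 242 + 3·77 − 62 = 411
  Y = 171 + 6·62 + 411 = 954
  U = 277 − 4·77 − 5·954 = -4801
Option 2 (S + 37, B := 19):
  B = 19
  S = 62 + 37 = 99
  J = 242 + 3·19 − 99 = 200
  Y = 171 + 6·99 + 200 = 965
  U = 277 − 4·19 − 5·965 = -4624
Option 3 (Y := 49):
  B = 36
  S = 62
  J = 242 + 3·36 − 62 = 288
  Y = 49
  U = 277 − 4·36 − 5·49 = -112
Comparing — Option 1: U=-4801, Option 2: U=-4624, Option 3: U=-112. Highest is -112 (Option 3).

-112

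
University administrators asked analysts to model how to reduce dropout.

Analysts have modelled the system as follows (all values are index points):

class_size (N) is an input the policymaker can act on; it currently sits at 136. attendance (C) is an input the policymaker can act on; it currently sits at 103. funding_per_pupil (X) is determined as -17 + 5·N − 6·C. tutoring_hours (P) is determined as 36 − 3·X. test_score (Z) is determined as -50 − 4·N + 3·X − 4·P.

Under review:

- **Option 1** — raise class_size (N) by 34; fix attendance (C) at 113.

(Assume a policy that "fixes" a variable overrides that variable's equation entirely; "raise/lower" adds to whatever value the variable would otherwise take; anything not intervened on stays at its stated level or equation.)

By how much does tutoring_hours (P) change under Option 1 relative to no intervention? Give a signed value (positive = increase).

-330

Baseline:
  N = 136
  C = 103
  X = -17 + 5·136 − 6·103 = 45
  P = 36 − 3·45 = -99
Option 1 (N + 34, C := 113):
  N = 136 + 34 = 170
  C = 113
  X = -17 + 5·170 − 6·113 = 155
  P = 36 − 3·155 = -429
Change in P: -429 − (-99) = -330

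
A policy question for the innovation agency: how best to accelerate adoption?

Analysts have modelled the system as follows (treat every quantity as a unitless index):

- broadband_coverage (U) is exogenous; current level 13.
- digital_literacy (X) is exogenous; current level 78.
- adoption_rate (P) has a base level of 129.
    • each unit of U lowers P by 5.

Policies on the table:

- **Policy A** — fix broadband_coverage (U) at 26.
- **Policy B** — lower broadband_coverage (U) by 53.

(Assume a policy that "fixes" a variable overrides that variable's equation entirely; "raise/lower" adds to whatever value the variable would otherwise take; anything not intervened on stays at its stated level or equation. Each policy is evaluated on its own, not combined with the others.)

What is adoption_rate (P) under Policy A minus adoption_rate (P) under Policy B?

Policy A (U := 26):
  U = 26
  P = 129 − 5·26 = -1
Policy B (U − 53):
  U = 13 − 53 = -40
  P = 129 − 5·(-40) = 329
P: -1 − 329 = -330

-330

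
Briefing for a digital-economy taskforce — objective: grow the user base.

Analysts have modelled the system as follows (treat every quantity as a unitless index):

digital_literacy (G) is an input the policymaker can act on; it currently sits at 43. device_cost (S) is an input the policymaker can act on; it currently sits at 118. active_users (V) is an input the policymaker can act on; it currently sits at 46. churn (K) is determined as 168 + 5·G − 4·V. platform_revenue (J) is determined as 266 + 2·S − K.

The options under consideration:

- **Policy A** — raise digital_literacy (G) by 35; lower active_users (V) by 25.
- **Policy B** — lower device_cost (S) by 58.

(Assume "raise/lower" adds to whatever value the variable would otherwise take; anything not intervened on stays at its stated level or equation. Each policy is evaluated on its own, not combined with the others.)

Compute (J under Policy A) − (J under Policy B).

-159

Policy A (G + 35, V − 25):
  G = 43 + 35 = 78
  S = 118
  V = 46 − 25 = 21
  K = 168 + 5·78 − 4·21 = 474
  J = 266 + 2·118 − 474 = 28
Policy B (S − 58):
  G = 43
  S = 118 − 58 = 60
  V = 46
  K = 168 + 5·43 − 4·46 = 199
  J = 266 + 2·60 − 199 = 187
J: 28 − 187 = -159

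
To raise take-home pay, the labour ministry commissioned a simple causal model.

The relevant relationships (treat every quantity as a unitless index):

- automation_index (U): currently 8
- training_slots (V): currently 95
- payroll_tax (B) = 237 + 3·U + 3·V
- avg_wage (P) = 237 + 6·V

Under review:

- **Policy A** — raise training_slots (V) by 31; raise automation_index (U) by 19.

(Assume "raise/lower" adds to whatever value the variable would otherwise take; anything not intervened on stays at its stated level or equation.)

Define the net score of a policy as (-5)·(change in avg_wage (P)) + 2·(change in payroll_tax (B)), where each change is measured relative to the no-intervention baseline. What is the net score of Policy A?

-630

Baseline:
  U = 8
  V = 95
  B = 237 + 3·8 + 3·95 = 546
  P = 237 + 6·95 = 807
Policy A (V + 31, U + 19):
  U = 8 + 19 = 27
  V = 95 + 31 = 126
  B = 237 + 3·27 + 3·126 = 696
  P = 237 + 6·126 = 993
ΔP = 993 − 807 = 186; ΔB = 696 − 546 = 150
Score = (-5)·186 + 2·150 = -630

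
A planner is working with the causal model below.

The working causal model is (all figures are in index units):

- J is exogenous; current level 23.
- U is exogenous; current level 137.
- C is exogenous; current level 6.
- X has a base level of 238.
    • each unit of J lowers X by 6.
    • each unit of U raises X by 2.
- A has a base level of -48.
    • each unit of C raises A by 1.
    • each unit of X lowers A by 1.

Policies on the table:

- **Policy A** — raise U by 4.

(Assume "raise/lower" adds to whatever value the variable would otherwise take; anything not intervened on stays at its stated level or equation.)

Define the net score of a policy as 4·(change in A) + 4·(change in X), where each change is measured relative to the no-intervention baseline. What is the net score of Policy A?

0

Baseline:
  J = 23
  U = 137
  C = 6
  X = 238 − 6·23 + 2·137 = 374
  A = -48 + 6 − 374 = -416
Policy A (U + 4):
  J = 23
  U = 137 + 4 = 141
  C = 6
  X = 238 − 6·23 + 2·141 = 382
  A = -48 + 6 − 382 = -424
ΔA = -424 − (-416) = -8; ΔX = 382 − 374 = 8
Score = 4·(-8) + 4·8 = 0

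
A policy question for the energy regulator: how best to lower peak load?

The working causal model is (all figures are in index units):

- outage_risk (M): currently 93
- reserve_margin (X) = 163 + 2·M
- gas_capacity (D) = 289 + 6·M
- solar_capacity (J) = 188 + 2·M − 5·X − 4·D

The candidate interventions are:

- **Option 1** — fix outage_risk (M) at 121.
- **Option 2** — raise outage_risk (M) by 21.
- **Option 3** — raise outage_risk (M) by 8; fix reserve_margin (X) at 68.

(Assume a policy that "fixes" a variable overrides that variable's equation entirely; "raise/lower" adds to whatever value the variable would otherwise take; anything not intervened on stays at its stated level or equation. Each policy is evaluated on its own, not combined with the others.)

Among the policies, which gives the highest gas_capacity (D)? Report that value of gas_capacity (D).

1015

Option 1 (M := 121):
  M = 121
  D = 289 + 6·121 = 1015
Option 2 (M + 21):
  M = 93 + 21 = 114
  D = 289 + 6·114 = 973
Option 3 (M + 8, X := 68):
  M = 93 + 8 = 101
  D = 289 + 6·101 = 895
Comparing — Option 1: D=1015, Option 2: D=973, Option 3: D=895. Highest is 1015 (Option 1).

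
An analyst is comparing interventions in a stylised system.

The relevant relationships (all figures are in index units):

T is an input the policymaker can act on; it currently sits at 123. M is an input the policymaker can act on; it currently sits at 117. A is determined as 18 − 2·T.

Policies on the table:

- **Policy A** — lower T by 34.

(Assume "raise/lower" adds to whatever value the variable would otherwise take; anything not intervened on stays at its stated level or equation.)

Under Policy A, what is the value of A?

-160

Policy A (T − 34):
  T = 123 − 34 = 89
  A = 18 − 2·89 = -160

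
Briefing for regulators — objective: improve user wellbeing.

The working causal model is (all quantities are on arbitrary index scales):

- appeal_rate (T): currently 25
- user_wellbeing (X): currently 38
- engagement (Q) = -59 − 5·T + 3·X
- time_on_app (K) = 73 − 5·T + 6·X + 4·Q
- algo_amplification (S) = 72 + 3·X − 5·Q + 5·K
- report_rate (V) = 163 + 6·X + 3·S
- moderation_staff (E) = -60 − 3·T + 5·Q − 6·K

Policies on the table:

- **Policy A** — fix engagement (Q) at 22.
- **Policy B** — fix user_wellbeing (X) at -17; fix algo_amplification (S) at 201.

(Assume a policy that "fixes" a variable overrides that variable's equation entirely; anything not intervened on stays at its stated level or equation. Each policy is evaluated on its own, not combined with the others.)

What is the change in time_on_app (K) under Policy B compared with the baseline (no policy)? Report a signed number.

Baseline:
  T = 25
  X = 38
  Q = -59 − 5·25 + 3·38 = -70
  K = 73 − 5·25 + 6·38 + 4·(-70) = -104
Policy B (X := -17, S := 201):
  T = 25
  X = -17
  Q = -59 − 5·25 + 3·(-17) = -235
  K = 73 − 5·25 + 6·(-17) + 4·(-235) = -1094
Change in K: -1094 − (-104) = -990

-990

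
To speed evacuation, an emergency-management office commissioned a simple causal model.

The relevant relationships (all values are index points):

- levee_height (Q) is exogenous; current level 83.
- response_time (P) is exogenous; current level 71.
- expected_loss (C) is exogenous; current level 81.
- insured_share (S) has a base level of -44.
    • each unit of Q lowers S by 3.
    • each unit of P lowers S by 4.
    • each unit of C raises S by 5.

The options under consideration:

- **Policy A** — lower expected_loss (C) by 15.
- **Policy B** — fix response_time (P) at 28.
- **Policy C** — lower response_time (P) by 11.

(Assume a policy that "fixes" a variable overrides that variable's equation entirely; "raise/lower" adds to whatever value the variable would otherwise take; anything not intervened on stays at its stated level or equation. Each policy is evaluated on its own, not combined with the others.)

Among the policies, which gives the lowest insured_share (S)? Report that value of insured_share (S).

Policy A (C − 15):
  Q = 83
  P = 71
  C = 81 − 15 = 66
  S = -44 − 3·83 − 4·71 + 5·66 = -247
Policy B (P := 28):
  Q = 83
  P = 28
  C = 81
  S = -44 − 3·83 − 4·28 + 5·81 = 0
Policy C (P − 11):
  Q = 83
  P = 71 − 11 = 60
  C = 81
  S = -44 − 3·83 − 4·60 + 5·81 = -128
Comparing — Policy A: S=-247, Policy B: S=0, Policy C: S=-128. Lowest is -247 (Policy A).

-247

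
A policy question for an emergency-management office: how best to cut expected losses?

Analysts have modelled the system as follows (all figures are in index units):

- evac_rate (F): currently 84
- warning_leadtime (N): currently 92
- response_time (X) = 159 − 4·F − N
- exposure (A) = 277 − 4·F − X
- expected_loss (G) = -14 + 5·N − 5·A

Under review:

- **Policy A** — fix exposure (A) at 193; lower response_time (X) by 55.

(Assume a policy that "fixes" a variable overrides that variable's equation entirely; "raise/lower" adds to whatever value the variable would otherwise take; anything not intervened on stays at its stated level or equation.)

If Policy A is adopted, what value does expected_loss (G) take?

Policy A (A := 193, X − 55):
  F = 84
  N = 92
  X = 159 − 4·84 − 92 (−55 from intervention) = -324
  A = 193
  G = -14 + 5·92 − 5·193 = -519

-519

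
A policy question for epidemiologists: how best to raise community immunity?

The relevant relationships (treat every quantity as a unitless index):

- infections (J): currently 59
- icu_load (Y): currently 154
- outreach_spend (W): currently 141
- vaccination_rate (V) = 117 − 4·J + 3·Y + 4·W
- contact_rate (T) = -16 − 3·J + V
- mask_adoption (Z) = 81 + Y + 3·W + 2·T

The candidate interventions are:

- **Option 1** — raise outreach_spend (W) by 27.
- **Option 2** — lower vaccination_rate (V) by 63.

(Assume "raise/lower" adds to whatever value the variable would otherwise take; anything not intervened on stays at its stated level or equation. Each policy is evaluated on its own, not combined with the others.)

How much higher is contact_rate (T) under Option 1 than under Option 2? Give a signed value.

171

Option 1 (W + 27):
  J = 59
  Y = 154
  W = 141 + 27 = 168
  V = 117 − 4·59 + 3·154 + 4·168 = 1015
  T = -16 − 3·59 + 1015 = 822
Option 2 (V − 63):
  J = 59
  Y = 154
  W = 141
  V = 117 − 4·59 + 3·154 + 4·141 (−63 from intervention) = 844
  T = -16 − 3·59 + 844 = 651
T: 822 − 651 = 171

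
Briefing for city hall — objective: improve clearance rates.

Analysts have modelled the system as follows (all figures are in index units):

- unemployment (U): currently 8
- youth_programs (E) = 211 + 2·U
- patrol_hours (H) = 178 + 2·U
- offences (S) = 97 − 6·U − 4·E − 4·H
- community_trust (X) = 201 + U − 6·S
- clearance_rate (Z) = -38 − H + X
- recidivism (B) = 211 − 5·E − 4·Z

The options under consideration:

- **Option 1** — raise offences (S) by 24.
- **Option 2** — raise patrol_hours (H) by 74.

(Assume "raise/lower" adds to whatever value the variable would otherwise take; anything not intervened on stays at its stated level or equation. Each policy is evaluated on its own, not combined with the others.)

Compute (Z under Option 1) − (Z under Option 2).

-1846

Option 1 (S + 24):
  U = 8
  E = 211 + 2·8 = 227
  H = 178 + 2·8 = 194
  S = 97 − 6·8 − 4·227 − 4·194 (+24 from intervention) = -1611
  X = 201 + 8 − 6·(-1611) = 9875
  Z = -38 − 194 + 9875 = 9643
Option 2 (H + 74):
  U = 8
  E = 211 + 2·8 = 227
  H = 178 + 2·8 (+74 from intervention) = 268
  S = 97 − 6·8 − 4·227 − 4·268 = -1931
  X = 201 + 8 − 6·(-1931) = 11795
  Z = -38 − 268 + 11795 = 11489
Z: 9643 − 11489 = -1846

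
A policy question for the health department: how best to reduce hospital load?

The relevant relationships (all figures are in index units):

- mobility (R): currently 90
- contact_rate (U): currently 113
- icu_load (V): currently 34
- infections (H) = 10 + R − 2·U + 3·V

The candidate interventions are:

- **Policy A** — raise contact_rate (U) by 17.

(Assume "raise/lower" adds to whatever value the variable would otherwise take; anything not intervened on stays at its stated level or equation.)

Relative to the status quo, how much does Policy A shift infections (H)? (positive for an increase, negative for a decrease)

-34

Baseline:
  R = 90
  U = 113
  V = 34
  H = 10 + 90 − 2·113 + 3·34 = -24
Policy A (U + 17):
  R = 90
  U = 113 + 17 = 130
  V = 34
  H = 10 + 90 − 2·130 + 3·34 = -58
Change in H: -58 − (-24) = -34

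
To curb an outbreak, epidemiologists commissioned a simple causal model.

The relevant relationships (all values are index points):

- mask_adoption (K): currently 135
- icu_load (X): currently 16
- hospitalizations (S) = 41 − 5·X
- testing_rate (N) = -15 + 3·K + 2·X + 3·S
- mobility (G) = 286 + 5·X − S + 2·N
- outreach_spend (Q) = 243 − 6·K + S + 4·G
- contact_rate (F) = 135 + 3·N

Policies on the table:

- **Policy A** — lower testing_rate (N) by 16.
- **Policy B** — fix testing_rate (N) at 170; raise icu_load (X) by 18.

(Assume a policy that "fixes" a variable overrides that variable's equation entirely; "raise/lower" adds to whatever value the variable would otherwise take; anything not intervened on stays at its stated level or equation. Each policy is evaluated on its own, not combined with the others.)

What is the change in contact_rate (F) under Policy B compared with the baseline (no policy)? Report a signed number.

-405

Baseline:
  K = 135
  X = 16
  S = 41 − 5·16 = -39
  N = -15 + 3·135 + 2·16 + 3·(-39) = 305
  F = 135 + 3·305 = 1050
Policy B (N := 170, X + 18):
  K = 135
  X = 16 + 18 = 34
  S = 41 − 5·34 = -129
  N = 170
  F = 135 + 3·170 = 645
Change in F: 645 − 1050 = -405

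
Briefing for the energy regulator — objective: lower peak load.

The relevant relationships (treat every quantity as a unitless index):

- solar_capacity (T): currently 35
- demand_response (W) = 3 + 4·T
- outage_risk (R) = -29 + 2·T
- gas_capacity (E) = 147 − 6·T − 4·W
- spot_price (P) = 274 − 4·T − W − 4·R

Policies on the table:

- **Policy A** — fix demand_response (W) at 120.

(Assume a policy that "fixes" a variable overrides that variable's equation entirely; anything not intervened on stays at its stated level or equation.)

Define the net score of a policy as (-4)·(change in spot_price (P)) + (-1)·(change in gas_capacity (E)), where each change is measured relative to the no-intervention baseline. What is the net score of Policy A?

Baseline:
  T = 35
  W = 3 + 4·35 = 143
  R = -29 + 2·35 = 41
  E = 147 − 6·35 − 4·143 = -635
  P = 274 − 4·35 − 143 − 4·41 = -173
Policy A (W := 120):
  T = 35
  W = 120
  R = -29 + 2·35 = 41
  E = 147 − 6·35 − 4·120 = -543
  P = 274 − 4·35 − 120 − 4·41 = -150
ΔP = -150 − (-173) = 23; ΔE = -543 − (-635) = 92
Score = (-4)·23 + (-1)·92 = -184

-184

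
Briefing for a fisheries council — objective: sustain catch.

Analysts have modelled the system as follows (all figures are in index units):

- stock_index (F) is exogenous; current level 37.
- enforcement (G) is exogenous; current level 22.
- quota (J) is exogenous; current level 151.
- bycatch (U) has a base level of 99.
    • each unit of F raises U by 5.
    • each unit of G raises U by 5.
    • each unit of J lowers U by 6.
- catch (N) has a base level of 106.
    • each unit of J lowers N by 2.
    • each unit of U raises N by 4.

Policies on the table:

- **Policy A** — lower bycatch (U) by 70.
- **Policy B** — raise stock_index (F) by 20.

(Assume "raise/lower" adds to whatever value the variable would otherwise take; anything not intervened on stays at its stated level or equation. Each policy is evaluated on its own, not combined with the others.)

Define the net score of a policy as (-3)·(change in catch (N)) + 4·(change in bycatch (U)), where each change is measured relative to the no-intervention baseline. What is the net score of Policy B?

Baseline:
  F = 37
  G = 22
  J = 151
  U = 99 + 5·37 + 5·22 − 6·151 = -512
  N = 106 − 2·151 + 4·(-512) = -2244
Policy B (F + 20):
  F = 37 + 20 = 57
  G = 22
  J = 151
  U = 99 + 5·57 + 5·22 − 6·151 = -412
  N = 106 − 2·151 + 4·(-412) = -1844
ΔN = -1844 − (-2244) = 400; ΔU = -412 − (-512) = 100
Score = (-3)·400 + 4·100 = -800

-800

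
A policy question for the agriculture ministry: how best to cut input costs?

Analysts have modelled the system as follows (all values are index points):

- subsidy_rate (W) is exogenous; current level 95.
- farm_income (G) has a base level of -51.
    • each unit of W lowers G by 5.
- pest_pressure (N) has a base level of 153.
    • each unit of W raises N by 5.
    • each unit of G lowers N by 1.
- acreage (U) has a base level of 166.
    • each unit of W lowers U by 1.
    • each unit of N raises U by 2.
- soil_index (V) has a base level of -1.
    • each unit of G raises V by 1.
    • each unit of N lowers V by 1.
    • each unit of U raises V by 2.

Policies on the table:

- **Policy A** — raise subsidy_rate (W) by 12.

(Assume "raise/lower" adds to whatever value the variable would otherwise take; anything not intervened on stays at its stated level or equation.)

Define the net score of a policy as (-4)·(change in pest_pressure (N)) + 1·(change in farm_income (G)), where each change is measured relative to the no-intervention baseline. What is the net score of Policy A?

Baseline:
  W = 95
  G = -51 − 5·95 = -526
  N = 153 + 5·95 − (-526) = 1154
Policy A (W + 12):
  W = 95 + 12 = 107
  G = -51 − 5·107 = -586
  N = 153 + 5·107 − (-586) = 1274
ΔN = 1274 − 1154 = 120; ΔG = -586 − (-526) = -60
Score = (-4)·120 + 1·(-60) = -540

-540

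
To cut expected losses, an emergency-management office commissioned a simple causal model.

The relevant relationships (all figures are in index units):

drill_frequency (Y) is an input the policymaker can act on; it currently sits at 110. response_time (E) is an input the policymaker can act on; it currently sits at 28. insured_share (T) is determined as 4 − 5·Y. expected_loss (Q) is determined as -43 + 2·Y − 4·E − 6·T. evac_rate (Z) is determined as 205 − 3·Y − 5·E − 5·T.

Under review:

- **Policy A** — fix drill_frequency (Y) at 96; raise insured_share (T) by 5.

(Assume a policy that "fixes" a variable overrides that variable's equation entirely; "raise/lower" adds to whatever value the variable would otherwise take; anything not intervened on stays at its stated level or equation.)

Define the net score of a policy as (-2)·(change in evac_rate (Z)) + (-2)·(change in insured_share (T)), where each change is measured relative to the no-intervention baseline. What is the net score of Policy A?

516

Baseline:
  Y = 110
  E = 28
  T = 4 − 5·110 = -546
  Z = 205 − 3·110 − 5·28 − 5·(-546) = 2465
Policy A (Y := 96, T + 5):
  Y = 96
  E = 28
  T = 4 − 5·96 (+5 from intervention) = -471
  Z = 205 − 3·96 − 5·28 − 5·(-471) = 2132
ΔZ = 2132 − 2465 = -333; ΔT = -471 − (-546) = 75
Score = (-2)·(-333) + (-2)·75 = 516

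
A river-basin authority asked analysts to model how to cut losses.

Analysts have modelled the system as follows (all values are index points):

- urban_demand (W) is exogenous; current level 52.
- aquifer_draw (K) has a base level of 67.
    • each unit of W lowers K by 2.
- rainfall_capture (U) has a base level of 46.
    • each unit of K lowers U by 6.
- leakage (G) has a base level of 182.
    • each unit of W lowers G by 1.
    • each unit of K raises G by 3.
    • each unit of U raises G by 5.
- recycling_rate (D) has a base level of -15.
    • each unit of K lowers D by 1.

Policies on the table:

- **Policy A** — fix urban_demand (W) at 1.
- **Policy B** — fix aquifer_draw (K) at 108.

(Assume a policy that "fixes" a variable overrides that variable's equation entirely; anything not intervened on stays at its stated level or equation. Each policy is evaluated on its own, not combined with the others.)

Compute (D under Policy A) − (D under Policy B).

Policy A (W := 1):
  W = 1
  K = 67 − 2·1 = 65
  D = -15 − 65 = -80
Policy B (K := 108):
  W = 52
  K = 108
  D = -15 − 108 = -123
D: -80 − (-123) = 43

43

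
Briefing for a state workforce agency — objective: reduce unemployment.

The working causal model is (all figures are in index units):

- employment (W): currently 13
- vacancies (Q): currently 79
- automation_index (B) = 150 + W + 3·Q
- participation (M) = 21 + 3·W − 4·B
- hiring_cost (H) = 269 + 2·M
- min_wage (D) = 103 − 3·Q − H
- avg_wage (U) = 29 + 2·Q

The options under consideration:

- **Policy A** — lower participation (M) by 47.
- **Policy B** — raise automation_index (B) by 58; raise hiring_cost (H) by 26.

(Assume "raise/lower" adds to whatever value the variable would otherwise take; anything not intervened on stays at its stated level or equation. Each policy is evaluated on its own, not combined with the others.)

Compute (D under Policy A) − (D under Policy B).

-344

Policy A (M − 47):
  W = 13
  Q = 79
  B = 150 + 13 + 3·79 = 400
  M = 21 + 3·13 − 4·400 (−47 from intervention) = -1587
  H = 269 + 2·(-1587) = -2905
  D = 103 − 3·79 − (-2905) = 2771
Policy B (B + 58, H + 26):
  W = 13
  Q = 79
  B = 150 + 13 + 3·79 (+58 from intervention) = 458
  M = 21 + 3·13 − 4·458 = -1772
  H = 269 + 2·(-1772) (+26 from intervention) = -3249
  D = 103 − 3·79 − (-3249) = 3115
D: 2771 − 3115 = -344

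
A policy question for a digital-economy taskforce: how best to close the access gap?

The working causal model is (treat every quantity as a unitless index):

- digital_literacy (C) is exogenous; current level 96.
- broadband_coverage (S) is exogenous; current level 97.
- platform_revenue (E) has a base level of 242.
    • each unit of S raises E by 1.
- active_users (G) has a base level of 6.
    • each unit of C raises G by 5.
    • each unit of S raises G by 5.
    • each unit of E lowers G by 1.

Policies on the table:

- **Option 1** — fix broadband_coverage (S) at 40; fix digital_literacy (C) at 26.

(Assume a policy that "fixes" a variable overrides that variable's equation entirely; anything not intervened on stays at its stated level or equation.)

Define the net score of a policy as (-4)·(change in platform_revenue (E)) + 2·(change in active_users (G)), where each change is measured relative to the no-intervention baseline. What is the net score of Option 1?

-928

Baseline:
  C = 96
  S = 97
  E = 242 + 97 = 339
  G = 6 + 5·96 + 5·97 − 339 = 632
Option 1 (S := 40, C := 26):
  C = 26
  S = 40
  E = 242 + 40 = 282
  G = 6 + 5·26 + 5·40 − 282 = 54
ΔE = 282 − 339 = -57; ΔG = 54 − 632 = -578
Score = (-4)·(-57) + 2·(-578) = -928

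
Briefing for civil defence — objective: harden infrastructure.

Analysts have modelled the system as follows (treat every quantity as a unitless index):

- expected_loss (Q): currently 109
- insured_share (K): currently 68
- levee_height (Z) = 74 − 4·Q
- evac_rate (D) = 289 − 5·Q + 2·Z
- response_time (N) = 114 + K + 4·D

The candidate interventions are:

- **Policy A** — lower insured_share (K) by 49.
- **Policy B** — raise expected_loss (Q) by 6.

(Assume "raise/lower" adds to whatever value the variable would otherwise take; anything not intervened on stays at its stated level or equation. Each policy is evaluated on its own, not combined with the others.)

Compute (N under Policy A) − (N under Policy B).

Policy A (K − 49):
  Q = 109
  K = 68 − 49 = 19
  Z = 74 − 4·109 = -362
  D = 289 − 5·109 + 2·(-362) = -980
  N = 114 + 19 + 4·(-980) = -3787
Policy B (Q + 6):
  Q = 109 + 6 = 115
  K = 68
  Z = 74 − 4·115 = -386
  D = 289 − 5·115 + 2·(-386) = -1058
  N = 114 + 68 + 4·(-1058) = -4050
N: -3787 − (-4050) = 263

263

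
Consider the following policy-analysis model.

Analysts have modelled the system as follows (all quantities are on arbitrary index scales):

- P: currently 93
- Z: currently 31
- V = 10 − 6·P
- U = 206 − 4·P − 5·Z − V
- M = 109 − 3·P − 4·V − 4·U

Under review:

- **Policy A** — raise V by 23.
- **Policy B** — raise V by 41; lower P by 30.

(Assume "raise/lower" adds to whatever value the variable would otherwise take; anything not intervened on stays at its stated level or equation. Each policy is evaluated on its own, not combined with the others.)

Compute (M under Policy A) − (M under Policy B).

390

Policy A (V + 23):
  P = 93
  Z = 31
  V = 10 − 6·93 (+23 from intervention) = -525
  U = 206 − 4·93 − 5·31 − (-525) = 204
  M = 109 − 3·93 − 4·(-525) − 4·204 = 1114
Policy B (V + 41, P − 30):
  P = 93 − 30 = 63
  Z = 31
  V = 10 − 6·63 (+41 from intervention) = -327
  U = 206 − 4·63 − 5·31 − (-327) = 126
  M = 109 − 3·63 − 4·(-327) − 4·126 = 724
M: 1114 − 724 = 390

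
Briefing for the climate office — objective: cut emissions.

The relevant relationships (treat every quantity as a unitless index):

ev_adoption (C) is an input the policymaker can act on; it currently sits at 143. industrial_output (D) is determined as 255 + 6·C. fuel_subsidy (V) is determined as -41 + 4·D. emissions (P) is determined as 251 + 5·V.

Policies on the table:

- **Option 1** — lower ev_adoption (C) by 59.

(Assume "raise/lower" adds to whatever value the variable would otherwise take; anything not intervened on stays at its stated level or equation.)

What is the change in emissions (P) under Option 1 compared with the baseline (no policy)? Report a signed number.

Baseline:
  C = 143
  D = 255 + 6·143 = 1113
  V = -41 + 4·1113 = 4411
  P = 251 + 5·4411 = 22306
Option 1 (C − 59):
  C = 143 − 59 = 84
  D = 255 + 6·84 = 759
  V = -41 + 4·759 = 2995
  P = 251 + 5·2995 = 15226
Change in P: 15226 − 22306 = -7080

-7080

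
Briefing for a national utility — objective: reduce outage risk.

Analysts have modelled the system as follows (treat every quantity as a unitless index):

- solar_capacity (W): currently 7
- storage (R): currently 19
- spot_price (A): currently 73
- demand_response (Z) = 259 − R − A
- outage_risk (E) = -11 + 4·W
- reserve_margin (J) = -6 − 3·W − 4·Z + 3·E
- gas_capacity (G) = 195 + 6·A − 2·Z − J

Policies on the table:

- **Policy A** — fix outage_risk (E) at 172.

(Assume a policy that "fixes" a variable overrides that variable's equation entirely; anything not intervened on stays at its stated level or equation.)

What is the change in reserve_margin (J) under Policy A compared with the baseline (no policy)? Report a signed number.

Baseline:
  W = 7
  R = 19
  A = 73
  Z = 259 − 19 − 73 = 167
  E = -11 + 4·7 = 17
  J = -6 − 3·7 − 4·167 + 3·17 = -644
Policy A (E := 172):
  W = 7
  R = 19
  A = 73
  Z = 259 − 19 − 73 = 167
  E = 172
  J = -6 − 3·7 − 4·167 + 3·172 = -179
Change in J: -179 − (-644) = 465

465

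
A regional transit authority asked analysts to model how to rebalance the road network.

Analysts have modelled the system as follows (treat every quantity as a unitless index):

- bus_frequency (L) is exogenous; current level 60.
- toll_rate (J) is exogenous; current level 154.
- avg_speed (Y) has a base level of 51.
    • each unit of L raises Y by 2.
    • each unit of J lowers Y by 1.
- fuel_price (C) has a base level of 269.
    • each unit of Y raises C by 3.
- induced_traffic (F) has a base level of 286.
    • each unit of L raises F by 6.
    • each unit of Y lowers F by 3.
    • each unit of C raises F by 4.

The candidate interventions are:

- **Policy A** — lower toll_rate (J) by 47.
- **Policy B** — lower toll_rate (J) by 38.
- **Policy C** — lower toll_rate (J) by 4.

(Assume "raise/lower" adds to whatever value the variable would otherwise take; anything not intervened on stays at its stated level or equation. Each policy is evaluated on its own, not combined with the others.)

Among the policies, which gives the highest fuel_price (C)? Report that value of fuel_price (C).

Policy A (J − 47):
  L = 60
  J = 154 − 47 = 107
  Y = 51 + 2·60 − 107 = 64
  C = 269 + 3·64 = 461
Policy B (J − 38):
  L = 60
  J = 154 − 38 = 116
  Y = 51 + 2·60 − 116 = 55
  C = 269 + 3·55 = 434
Policy C (J − 4):
  L = 60
  J = 154 − 4 = 150
  Y = 51 + 2·60 − 150 = 21
  C = 269 + 3·21 = 332
Comparing — Policy A: C=461, Policy B: C=434, Policy C: C=332. Highest is 461 (Policy A).

461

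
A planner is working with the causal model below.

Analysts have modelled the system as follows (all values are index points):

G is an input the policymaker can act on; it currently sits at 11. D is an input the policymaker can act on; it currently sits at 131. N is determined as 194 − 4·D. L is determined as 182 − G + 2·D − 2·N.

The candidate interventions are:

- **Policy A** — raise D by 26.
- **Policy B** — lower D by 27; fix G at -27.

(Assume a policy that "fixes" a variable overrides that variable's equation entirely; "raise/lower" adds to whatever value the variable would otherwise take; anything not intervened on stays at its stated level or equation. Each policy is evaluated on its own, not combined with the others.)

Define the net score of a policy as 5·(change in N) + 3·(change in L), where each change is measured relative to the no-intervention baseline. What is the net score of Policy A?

260

Baseline:
  G = 11
  D = 131
  N = 194 − 4·131 = -330
  L = 182 − 11 + 2·131 − 2·(-330) = 1093
Policy A (D + 26):
  G = 11
  D = 131 + 26 = 157
  N = 194 − 4·157 = -434
  L = 182 − 11 + 2·157 − 2·(-434) = 1353
ΔN = -434 − (-330) = -104; ΔL = 1353 − 1093 = 260
Score = 5·(-104) + 3·260 = 260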